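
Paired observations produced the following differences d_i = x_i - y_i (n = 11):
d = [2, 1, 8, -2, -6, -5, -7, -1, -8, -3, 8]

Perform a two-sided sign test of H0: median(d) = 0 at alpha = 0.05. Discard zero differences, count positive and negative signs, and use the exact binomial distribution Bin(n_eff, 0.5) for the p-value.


Step 1: Discard zero differences. Original n = 11; n_eff = number of nonzero differences = 11.
Nonzero differences (with sign): +2, +1, +8, -2, -6, -5, -7, -1, -8, -3, +8
Step 2: Count signs: positive = 4, negative = 7.
Step 3: Under H0: P(positive) = 0.5, so the number of positives S ~ Bin(11, 0.5).
Step 4: Two-sided exact p-value = sum of Bin(11,0.5) probabilities at or below the observed probability = 0.548828.
Step 5: alpha = 0.05. fail to reject H0.

n_eff = 11, pos = 4, neg = 7, p = 0.548828, fail to reject H0.


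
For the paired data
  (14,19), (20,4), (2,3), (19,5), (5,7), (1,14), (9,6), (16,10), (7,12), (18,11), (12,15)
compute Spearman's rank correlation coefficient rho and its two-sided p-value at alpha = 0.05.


Step 1: Rank x and y separately (midranks; no ties here).
rank(x): 14->7, 20->11, 2->2, 19->10, 5->3, 1->1, 9->5, 16->8, 7->4, 18->9, 12->6
rank(y): 19->11, 4->2, 3->1, 5->3, 7->5, 14->9, 6->4, 10->6, 12->8, 11->7, 15->10
Step 2: d_i = R_x(i) - R_y(i); compute d_i^2.
  (7-11)^2=16, (11-2)^2=81, (2-1)^2=1, (10-3)^2=49, (3-5)^2=4, (1-9)^2=64, (5-4)^2=1, (8-6)^2=4, (4-8)^2=16, (9-7)^2=4, (6-10)^2=16
sum(d^2) = 256.
Step 3: rho = 1 - 6*256 / (11*(11^2 - 1)) = 1 - 1536/1320 = -0.163636.
Step 4: Under H0, t = rho * sqrt((n-2)/(1-rho^2)) = -0.4976 ~ t(9).
Step 5: Two-sided p-value from the t-distribution with 9 df = 0.630685.
Step 6: alpha = 0.05. fail to reject H0.

rho = -0.1636, p = 0.630685, fail to reject H0 at alpha = 0.05.


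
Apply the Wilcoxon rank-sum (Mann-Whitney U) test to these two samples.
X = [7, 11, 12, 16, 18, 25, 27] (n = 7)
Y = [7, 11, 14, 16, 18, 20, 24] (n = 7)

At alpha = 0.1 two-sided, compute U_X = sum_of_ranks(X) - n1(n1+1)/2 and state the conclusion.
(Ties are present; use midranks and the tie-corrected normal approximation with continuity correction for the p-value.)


Step 1: Combine and sort all 14 observations; assign midranks.
sorted (value, group): (7,X), (7,Y), (11,X), (11,Y), (12,X), (14,Y), (16,X), (16,Y), (18,X), (18,Y), (20,Y), (24,Y), (25,X), (27,X)
ranks: 7->1.5, 7->1.5, 11->3.5, 11->3.5, 12->5, 14->6, 16->7.5, 16->7.5, 18->9.5, 18->9.5, 20->11, 24->12, 25->13, 27->14
Step 2: Rank sum for X: R1 = 1.5 + 3.5 + 5 + 7.5 + 9.5 + 13 + 14 = 54.
Step 3: U_X = R1 - n1(n1+1)/2 = 54 - 7*8/2 = 54 - 28 = 26.
       U_Y = n1*n2 - U_X = 49 - 26 = 23.
Step 4: Ties are present, so use the tie-corrected normal approximation (with continuity correction) for the p-value.
Step 5: p-value = 0.897879; compare to alpha = 0.1. fail to reject H0.

U_X = 26, p = 0.897879, fail to reject H0 at alpha = 0.1.


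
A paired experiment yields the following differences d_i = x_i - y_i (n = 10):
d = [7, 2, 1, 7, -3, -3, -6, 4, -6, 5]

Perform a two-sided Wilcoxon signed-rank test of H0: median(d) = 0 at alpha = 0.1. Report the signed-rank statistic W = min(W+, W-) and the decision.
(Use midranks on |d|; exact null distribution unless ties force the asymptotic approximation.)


Step 1: Drop any zero differences (none here) and take |d_i|.
|d| = [7, 2, 1, 7, 3, 3, 6, 4, 6, 5]
Step 2: Midrank |d_i| (ties get averaged ranks).
ranks: |7|->9.5, |2|->2, |1|->1, |7|->9.5, |3|->3.5, |3|->3.5, |6|->7.5, |4|->5, |6|->7.5, |5|->6
Step 3: Attach original signs; sum ranks with positive sign and with negative sign.
W+ = 9.5 + 2 + 1 + 9.5 + 5 + 6 = 33
W- = 3.5 + 3.5 + 7.5 + 7.5 = 22
(Check: W+ + W- = 55 should equal n(n+1)/2 = 55.)
Step 4: Test statistic W = min(W+, W-) = 22.
Step 5: Ties in |d|, so use the tie-corrected normal approximation.
        E[W] = n(n+1)/4 = 10*11/4 = 27.5.
        Tie groups: |d|=3 (t=2), |d|=6 (t=2), |d|=7 (t=2); sum(t^3 - t) = 18.
        Var[W] = n(n+1)(2n+1)/24 - sum(t^3-t)/48 = 2310/24 - 18/48 = 95.875.
        z = (W - E[W]) / sqrt(Var[W]) = (22 - 27.5) / 9.7916 = -0.5617.
        Two-sided p = 2*Phi(z) = 0.574316.
Step 6: alpha = 0.1. fail to reject H0.

W+ = 33, W- = 22, W = min = 22, p = 0.574316, fail to reject H0.


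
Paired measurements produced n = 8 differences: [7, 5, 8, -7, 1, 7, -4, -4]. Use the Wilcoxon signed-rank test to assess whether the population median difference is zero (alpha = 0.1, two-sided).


Step 1: Drop any zero differences (none here) and take |d_i|.
|d| = [7, 5, 8, 7, 1, 7, 4, 4]
Step 2: Midrank |d_i| (ties get averaged ranks).
ranks: |7|->6, |5|->4, |8|->8, |7|->6, |1|->1, |7|->6, |4|->2.5, |4|->2.5
Step 3: Attach original signs; sum ranks with positive sign and with negative sign.
W+ = 6 + 4 + 8 + 1 + 6 = 25
W- = 6 + 2.5 + 2.5 = 11
(Check: W+ + W- = 36 should equal n(n+1)/2 = 36.)
Step 4: Test statistic W = min(W+, W-) = 11.
Step 5: Ties in |d|, so use the tie-corrected normal approximation.
        E[W] = n(n+1)/4 = 8*9/4 = 18.
        Tie groups: |d|=4 (t=2), |d|=7 (t=3); sum(t^3 - t) = 30.
        Var[W] = n(n+1)(2n+1)/24 - sum(t^3-t)/48 = 1224/24 - 30/48 = 50.375.
        z = (W - E[W]) / sqrt(Var[W]) = (11 - 18) / 7.0975 = -0.9863.
        Two-sided p = 2*Phi(z) = 0.324007.
Step 6: alpha = 0.1. fail to reject H0.

W+ = 25, W- = 11, W = min = 11, p = 0.324007, fail to reject H0.


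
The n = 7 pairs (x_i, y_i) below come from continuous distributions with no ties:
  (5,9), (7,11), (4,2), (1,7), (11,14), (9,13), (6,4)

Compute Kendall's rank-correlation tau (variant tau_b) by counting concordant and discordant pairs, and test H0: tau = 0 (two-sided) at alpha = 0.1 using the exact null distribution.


Step 1: Enumerate the 21 unordered pairs (i,j) with i<j and classify each by sign(x_j-x_i) * sign(y_j-y_i).
  (1,2):dx=+2,dy=+2->C; (1,3):dx=-1,dy=-7->C; (1,4):dx=-4,dy=-2->C; (1,5):dx=+6,dy=+5->C
  (1,6):dx=+4,dy=+4->C; (1,7):dx=+1,dy=-5->D; (2,3):dx=-3,dy=-9->C; (2,4):dx=-6,dy=-4->C
  (2,5):dx=+4,dy=+3->C; (2,6):dx=+2,dy=+2->C; (2,7):dx=-1,dy=-7->C; (3,4):dx=-3,dy=+5->D
  (3,5):dx=+7,dy=+12->C; (3,6):dx=+5,dy=+11->C; (3,7):dx=+2,dy=+2->C; (4,5):dx=+10,dy=+7->C
  (4,6):dx=+8,dy=+6->C; (4,7):dx=+5,dy=-3->D; (5,6):dx=-2,dy=-1->C; (5,7):dx=-5,dy=-10->C
  (6,7):dx=-3,dy=-9->C
Step 2: C = 18, D = 3, total pairs = 21.
Step 3: tau = (C - D)/(n(n-1)/2) = (18 - 3)/21 = 0.714286.
Step 4: Exact two-sided p-value (enumerate n! = 5040 permutations of y under H0): p = 0.030159.
Step 5: alpha = 0.1. reject H0.

tau_b = 0.7143 (C=18, D=3), p = 0.030159, reject H0.


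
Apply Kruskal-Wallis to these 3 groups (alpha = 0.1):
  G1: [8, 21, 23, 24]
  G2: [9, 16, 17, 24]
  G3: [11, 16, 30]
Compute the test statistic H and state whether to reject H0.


Step 1: Combine all N = 11 observations and assign midranks.
sorted (value, group, rank): (8,G1,1), (9,G2,2), (11,G3,3), (16,G2,4.5), (16,G3,4.5), (17,G2,6), (21,G1,7), (23,G1,8), (24,G1,9.5), (24,G2,9.5), (30,G3,11)
Step 2: Sum ranks within each group.
R_1 = 25.5 (n_1 = 4)
R_2 = 22 (n_2 = 4)
R_3 = 18.5 (n_3 = 3)
Step 3: H = 12/(N(N+1)) * sum(R_i^2/n_i) - 3(N+1)
     = 12/(11*12) * (25.5^2/4 + 22^2/4 + 18.5^2/3) - 3*12
     = 0.090909 * 397.646 - 36
     = 0.149621.
Step 4: Ties present; correction factor C = 1 - 12/(11^3 - 11) = 0.990909. Corrected H = 0.149621 / 0.990909 = 0.150994.
Step 5: Under H0, H ~ chi^2(2); p-value = 0.927283.
Step 6: alpha = 0.1. fail to reject H0.

H = 0.1510, df = 2, p = 0.927283, fail to reject H0.


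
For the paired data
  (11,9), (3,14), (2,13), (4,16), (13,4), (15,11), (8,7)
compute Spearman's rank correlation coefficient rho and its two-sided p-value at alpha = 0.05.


Step 1: Rank x and y separately (midranks; no ties here).
rank(x): 11->5, 3->2, 2->1, 4->3, 13->6, 15->7, 8->4
rank(y): 9->3, 14->6, 13->5, 16->7, 4->1, 11->4, 7->2
Step 2: d_i = R_x(i) - R_y(i); compute d_i^2.
  (5-3)^2=4, (2-6)^2=16, (1-5)^2=16, (3-7)^2=16, (6-1)^2=25, (7-4)^2=9, (4-2)^2=4
sum(d^2) = 90.
Step 3: rho = 1 - 6*90 / (7*(7^2 - 1)) = 1 - 540/336 = -0.607143.
Step 4: Under H0, t = rho * sqrt((n-2)/(1-rho^2)) = -1.7086 ~ t(5).
Step 5: Two-sided p-value from the t-distribution with 5 df = 0.148231.
Step 6: alpha = 0.05. fail to reject H0.

rho = -0.6071, p = 0.148231, fail to reject H0 at alpha = 0.05.


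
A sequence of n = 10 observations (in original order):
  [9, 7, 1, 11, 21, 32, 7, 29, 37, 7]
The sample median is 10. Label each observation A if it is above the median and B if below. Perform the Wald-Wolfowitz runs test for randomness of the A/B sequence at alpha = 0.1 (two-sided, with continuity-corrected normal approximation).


Step 1: Compute median = 10; label A = above, B = below.
Labels in order: BBBAAABAAB  (n_A = 5, n_B = 5)
Step 2: Count runs R = 5.
Step 3: Under H0 (random ordering), E[R] = 2*n_A*n_B/(n_A+n_B) + 1 = 2*5*5/10 + 1 = 6.0000.
        Var[R] = 2*n_A*n_B*(2*n_A*n_B - n_A - n_B) / ((n_A+n_B)^2 * (n_A+n_B-1)) = 2000/900 = 2.2222.
        SD[R] = 1.4907.
Step 4: Continuity-corrected z = (R + 0.5 - E[R]) / SD[R] = (5 + 0.5 - 6.0000) / 1.4907 = -0.3354.
Step 5: Two-sided p-value via normal approximation = 2*(1 - Phi(|z|)) = 0.737316.
Step 6: alpha = 0.1. fail to reject H0.

R = 5, z = -0.3354, p = 0.737316, fail to reject H0.


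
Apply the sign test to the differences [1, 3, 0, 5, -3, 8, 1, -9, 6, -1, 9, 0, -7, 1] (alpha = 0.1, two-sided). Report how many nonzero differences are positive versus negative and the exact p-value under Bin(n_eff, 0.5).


Step 1: Discard zero differences. Original n = 14; n_eff = number of nonzero differences = 12.
Nonzero differences (with sign): +1, +3, +5, -3, +8, +1, -9, +6, -1, +9, -7, +1
Step 2: Count signs: positive = 8, negative = 4.
Step 3: Under H0: P(positive) = 0.5, so the number of positives S ~ Bin(12, 0.5).
Step 4: Two-sided exact p-value = sum of Bin(12,0.5) probabilities at or below the observed probability = 0.387695.
Step 5: alpha = 0.1. fail to reject H0.

n_eff = 12, pos = 8, neg = 4, p = 0.387695, fail to reject H0.


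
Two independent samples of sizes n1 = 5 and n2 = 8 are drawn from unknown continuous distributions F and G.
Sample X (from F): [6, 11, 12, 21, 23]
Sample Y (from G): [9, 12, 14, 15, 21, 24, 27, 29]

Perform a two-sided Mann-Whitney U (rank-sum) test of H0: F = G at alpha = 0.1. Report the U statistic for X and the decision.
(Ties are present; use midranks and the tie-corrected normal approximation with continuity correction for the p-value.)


Step 1: Combine and sort all 13 observations; assign midranks.
sorted (value, group): (6,X), (9,Y), (11,X), (12,X), (12,Y), (14,Y), (15,Y), (21,X), (21,Y), (23,X), (24,Y), (27,Y), (29,Y)
ranks: 6->1, 9->2, 11->3, 12->4.5, 12->4.5, 14->6, 15->7, 21->8.5, 21->8.5, 23->10, 24->11, 27->12, 29->13
Step 2: Rank sum for X: R1 = 1 + 3 + 4.5 + 8.5 + 10 = 27.
Step 3: U_X = R1 - n1(n1+1)/2 = 27 - 5*6/2 = 27 - 15 = 12.
       U_Y = n1*n2 - U_X = 40 - 12 = 28.
Step 4: Ties are present, so use the tie-corrected normal approximation (with continuity correction) for the p-value.
Step 5: p-value = 0.270933; compare to alpha = 0.1. fail to reject H0.

U_X = 12, p = 0.270933, fail to reject H0 at alpha = 0.1.


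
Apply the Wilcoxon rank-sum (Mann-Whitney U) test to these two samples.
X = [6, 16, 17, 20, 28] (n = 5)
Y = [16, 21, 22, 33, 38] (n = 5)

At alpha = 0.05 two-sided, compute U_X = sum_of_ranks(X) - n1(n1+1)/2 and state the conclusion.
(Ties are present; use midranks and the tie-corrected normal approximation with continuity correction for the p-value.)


Step 1: Combine and sort all 10 observations; assign midranks.
sorted (value, group): (6,X), (16,X), (16,Y), (17,X), (20,X), (21,Y), (22,Y), (28,X), (33,Y), (38,Y)
ranks: 6->1, 16->2.5, 16->2.5, 17->4, 20->5, 21->6, 22->7, 28->8, 33->9, 38->10
Step 2: Rank sum for X: R1 = 1 + 2.5 + 4 + 5 + 8 = 20.5.
Step 3: U_X = R1 - n1(n1+1)/2 = 20.5 - 5*6/2 = 20.5 - 15 = 5.5.
       U_Y = n1*n2 - U_X = 25 - 5.5 = 19.5.
Step 4: Ties are present, so use the tie-corrected normal approximation (with continuity correction) for the p-value.
Step 5: p-value = 0.173217; compare to alpha = 0.05. fail to reject H0.

U_X = 5.5, p = 0.173217, fail to reject H0 at alpha = 0.05.


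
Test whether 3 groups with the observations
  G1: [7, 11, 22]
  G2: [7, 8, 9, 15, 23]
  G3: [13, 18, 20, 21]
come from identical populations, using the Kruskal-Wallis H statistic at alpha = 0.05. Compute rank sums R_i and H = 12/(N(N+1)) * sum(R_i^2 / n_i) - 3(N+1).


Step 1: Combine all N = 12 observations and assign midranks.
sorted (value, group, rank): (7,G1,1.5), (7,G2,1.5), (8,G2,3), (9,G2,4), (11,G1,5), (13,G3,6), (15,G2,7), (18,G3,8), (20,G3,9), (21,G3,10), (22,G1,11), (23,G2,12)
Step 2: Sum ranks within each group.
R_1 = 17.5 (n_1 = 3)
R_2 = 27.5 (n_2 = 5)
R_3 = 33 (n_3 = 4)
Step 3: H = 12/(N(N+1)) * sum(R_i^2/n_i) - 3(N+1)
     = 12/(12*13) * (17.5^2/3 + 27.5^2/5 + 33^2/4) - 3*13
     = 0.076923 * 525.583 - 39
     = 1.429487.
Step 4: Ties present; correction factor C = 1 - 6/(12^3 - 12) = 0.996503. Corrected H = 1.429487 / 0.996503 = 1.434503.
Step 5: Under H0, H ~ chi^2(2); p-value = 0.488092.
Step 6: alpha = 0.05. fail to reject H0.

H = 1.4345, df = 2, p = 0.488092, fail to reject H0.


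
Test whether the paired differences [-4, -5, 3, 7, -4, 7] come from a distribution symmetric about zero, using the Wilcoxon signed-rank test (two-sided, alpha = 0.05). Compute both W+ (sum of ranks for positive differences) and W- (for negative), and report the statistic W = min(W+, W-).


Step 1: Drop any zero differences (none here) and take |d_i|.
|d| = [4, 5, 3, 7, 4, 7]
Step 2: Midrank |d_i| (ties get averaged ranks).
ranks: |4|->2.5, |5|->4, |3|->1, |7|->5.5, |4|->2.5, |7|->5.5
Step 3: Attach original signs; sum ranks with positive sign and with negative sign.
W+ = 1 + 5.5 + 5.5 = 12
W- = 2.5 + 4 + 2.5 = 9
(Check: W+ + W- = 21 should equal n(n+1)/2 = 21.)
Step 4: Test statistic W = min(W+, W-) = 9.
Step 5: Ties in |d|, so use the tie-corrected normal approximation.
        E[W] = n(n+1)/4 = 6*7/4 = 10.5.
        Tie groups: |d|=4 (t=2), |d|=7 (t=2); sum(t^3 - t) = 12.
        Var[W] = n(n+1)(2n+1)/24 - sum(t^3-t)/48 = 546/24 - 12/48 = 22.5.
        z = (W - E[W]) / sqrt(Var[W]) = (9 - 10.5) / 4.7434 = -0.3162.
        Two-sided p = 2*Phi(z) = 0.751830.
Step 6: alpha = 0.05. fail to reject H0.

W+ = 12, W- = 9, W = min = 9, p = 0.751830, fail to reject H0.


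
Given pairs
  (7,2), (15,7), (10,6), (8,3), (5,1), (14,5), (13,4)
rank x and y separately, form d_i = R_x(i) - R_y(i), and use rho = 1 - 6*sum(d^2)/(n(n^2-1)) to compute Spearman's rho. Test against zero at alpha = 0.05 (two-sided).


Step 1: Rank x and y separately (midranks; no ties here).
rank(x): 7->2, 15->7, 10->4, 8->3, 5->1, 14->6, 13->5
rank(y): 2->2, 7->7, 6->6, 3->3, 1->1, 5->5, 4->4
Step 2: d_i = R_x(i) - R_y(i); compute d_i^2.
  (2-2)^2=0, (7-7)^2=0, (4-6)^2=4, (3-3)^2=0, (1-1)^2=0, (6-5)^2=1, (5-4)^2=1
sum(d^2) = 6.
Step 3: rho = 1 - 6*6 / (7*(7^2 - 1)) = 1 - 36/336 = 0.892857.
Step 4: Under H0, t = rho * sqrt((n-2)/(1-rho^2)) = 4.4333 ~ t(5).
Step 5: Two-sided p-value from the t-distribution with 5 df = 0.006807.
Step 6: alpha = 0.05. reject H0.

rho = 0.8929, p = 0.006807, reject H0 at alpha = 0.05.


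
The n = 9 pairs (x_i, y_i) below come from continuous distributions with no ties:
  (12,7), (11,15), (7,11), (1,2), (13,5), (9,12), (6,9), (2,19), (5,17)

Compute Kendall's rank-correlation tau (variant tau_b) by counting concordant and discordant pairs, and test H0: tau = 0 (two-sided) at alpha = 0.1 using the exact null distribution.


Step 1: Enumerate the 36 unordered pairs (i,j) with i<j and classify each by sign(x_j-x_i) * sign(y_j-y_i).
  (1,2):dx=-1,dy=+8->D; (1,3):dx=-5,dy=+4->D; (1,4):dx=-11,dy=-5->C; (1,5):dx=+1,dy=-2->D
  (1,6):dx=-3,dy=+5->D; (1,7):dx=-6,dy=+2->D; (1,8):dx=-10,dy=+12->D; (1,9):dx=-7,dy=+10->D
  (2,3):dx=-4,dy=-4->C; (2,4):dx=-10,dy=-13->C; (2,5):dx=+2,dy=-10->D; (2,6):dx=-2,dy=-3->C
  (2,7):dx=-5,dy=-6->C; (2,8):dx=-9,dy=+4->D; (2,9):dx=-6,dy=+2->D; (3,4):dx=-6,dy=-9->C
  (3,5):dx=+6,dy=-6->D; (3,6):dx=+2,dy=+1->C; (3,7):dx=-1,dy=-2->C; (3,8):dx=-5,dy=+8->D
  (3,9):dx=-2,dy=+6->D; (4,5):dx=+12,dy=+3->C; (4,6):dx=+8,dy=+10->C; (4,7):dx=+5,dy=+7->C
  (4,8):dx=+1,dy=+17->C; (4,9):dx=+4,dy=+15->C; (5,6):dx=-4,dy=+7->D; (5,7):dx=-7,dy=+4->D
  (5,8):dx=-11,dy=+14->D; (5,9):dx=-8,dy=+12->D; (6,7):dx=-3,dy=-3->C; (6,8):dx=-7,dy=+7->D
  (6,9):dx=-4,dy=+5->D; (7,8):dx=-4,dy=+10->D; (7,9):dx=-1,dy=+8->D; (8,9):dx=+3,dy=-2->D
Step 2: C = 14, D = 22, total pairs = 36.
Step 3: tau = (C - D)/(n(n-1)/2) = (14 - 22)/36 = -0.222222.
Step 4: Exact two-sided p-value (enumerate n! = 362880 permutations of y under H0): p = 0.476709.
Step 5: alpha = 0.1. fail to reject H0.

tau_b = -0.2222 (C=14, D=22), p = 0.476709, fail to reject H0.


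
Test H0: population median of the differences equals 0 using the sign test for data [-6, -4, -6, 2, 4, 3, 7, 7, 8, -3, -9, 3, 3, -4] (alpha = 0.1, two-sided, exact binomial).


Step 1: Discard zero differences. Original n = 14; n_eff = number of nonzero differences = 14.
Nonzero differences (with sign): -6, -4, -6, +2, +4, +3, +7, +7, +8, -3, -9, +3, +3, -4
Step 2: Count signs: positive = 8, negative = 6.
Step 3: Under H0: P(positive) = 0.5, so the number of positives S ~ Bin(14, 0.5).
Step 4: Two-sided exact p-value = sum of Bin(14,0.5) probabilities at or below the observed probability = 0.790527.
Step 5: alpha = 0.1. fail to reject H0.

n_eff = 14, pos = 8, neg = 6, p = 0.790527, fail to reject H0.


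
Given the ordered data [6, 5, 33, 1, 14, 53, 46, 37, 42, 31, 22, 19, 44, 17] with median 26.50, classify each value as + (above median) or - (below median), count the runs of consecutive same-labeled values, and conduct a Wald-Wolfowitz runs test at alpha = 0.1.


Step 1: Compute median = 26.50; label A = above, B = below.
Labels in order: BBABBAAAAABBAB  (n_A = 7, n_B = 7)
Step 2: Count runs R = 7.
Step 3: Under H0 (random ordering), E[R] = 2*n_A*n_B/(n_A+n_B) + 1 = 2*7*7/14 + 1 = 8.0000.
        Var[R] = 2*n_A*n_B*(2*n_A*n_B - n_A - n_B) / ((n_A+n_B)^2 * (n_A+n_B-1)) = 8232/2548 = 3.2308.
        SD[R] = 1.7974.
Step 4: Continuity-corrected z = (R + 0.5 - E[R]) / SD[R] = (7 + 0.5 - 8.0000) / 1.7974 = -0.2782.
Step 5: Two-sided p-value via normal approximation = 2*(1 - Phi(|z|)) = 0.780879.
Step 6: alpha = 0.1. fail to reject H0.

R = 7, z = -0.2782, p = 0.780879, fail to reject H0.


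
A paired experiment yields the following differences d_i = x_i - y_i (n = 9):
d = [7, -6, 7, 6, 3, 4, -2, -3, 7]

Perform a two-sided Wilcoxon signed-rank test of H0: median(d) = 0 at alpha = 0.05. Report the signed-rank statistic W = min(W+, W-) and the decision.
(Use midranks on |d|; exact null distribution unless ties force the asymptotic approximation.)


Step 1: Drop any zero differences (none here) and take |d_i|.
|d| = [7, 6, 7, 6, 3, 4, 2, 3, 7]
Step 2: Midrank |d_i| (ties get averaged ranks).
ranks: |7|->8, |6|->5.5, |7|->8, |6|->5.5, |3|->2.5, |4|->4, |2|->1, |3|->2.5, |7|->8
Step 3: Attach original signs; sum ranks with positive sign and with negative sign.
W+ = 8 + 8 + 5.5 + 2.5 + 4 + 8 = 36
W- = 5.5 + 1 + 2.5 = 9
(Check: W+ + W- = 45 should equal n(n+1)/2 = 45.)
Step 4: Test statistic W = min(W+, W-) = 9.
Step 5: Ties in |d|, so use the tie-corrected normal approximation.
        E[W] = n(n+1)/4 = 9*10/4 = 22.5.
        Tie groups: |d|=3 (t=2), |d|=6 (t=2), |d|=7 (t=3); sum(t^3 - t) = 36.
        Var[W] = n(n+1)(2n+1)/24 - sum(t^3-t)/48 = 1710/24 - 36/48 = 70.5.
        z = (W - E[W]) / sqrt(Var[W]) = (9 - 22.5) / 8.3964 = -1.6078.
        Two-sided p = 2*Phi(z) = 0.107873.
Step 6: alpha = 0.05. fail to reject H0.

W+ = 36, W- = 9, W = min = 9, p = 0.107873, fail to reject H0.


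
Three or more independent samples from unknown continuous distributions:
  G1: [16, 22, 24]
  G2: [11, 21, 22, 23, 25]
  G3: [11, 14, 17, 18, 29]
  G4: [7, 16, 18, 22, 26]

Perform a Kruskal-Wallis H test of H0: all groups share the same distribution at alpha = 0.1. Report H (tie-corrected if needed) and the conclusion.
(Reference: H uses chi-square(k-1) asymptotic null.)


Step 1: Combine all N = 18 observations and assign midranks.
sorted (value, group, rank): (7,G4,1), (11,G2,2.5), (11,G3,2.5), (14,G3,4), (16,G1,5.5), (16,G4,5.5), (17,G3,7), (18,G3,8.5), (18,G4,8.5), (21,G2,10), (22,G1,12), (22,G2,12), (22,G4,12), (23,G2,14), (24,G1,15), (25,G2,16), (26,G4,17), (29,G3,18)
Step 2: Sum ranks within each group.
R_1 = 32.5 (n_1 = 3)
R_2 = 54.5 (n_2 = 5)
R_3 = 40 (n_3 = 5)
R_4 = 44 (n_4 = 5)
Step 3: H = 12/(N(N+1)) * sum(R_i^2/n_i) - 3(N+1)
     = 12/(18*19) * (32.5^2/3 + 54.5^2/5 + 40^2/5 + 44^2/5) - 3*19
     = 0.035088 * 1653.33 - 57
     = 1.011696.
Step 4: Ties present; correction factor C = 1 - 42/(18^3 - 18) = 0.992776. Corrected H = 1.011696 / 0.992776 = 1.019058.
Step 5: Under H0, H ~ chi^2(3); p-value = 0.796641.
Step 6: alpha = 0.1. fail to reject H0.

H = 1.0191, df = 3, p = 0.796641, fail to reject H0.


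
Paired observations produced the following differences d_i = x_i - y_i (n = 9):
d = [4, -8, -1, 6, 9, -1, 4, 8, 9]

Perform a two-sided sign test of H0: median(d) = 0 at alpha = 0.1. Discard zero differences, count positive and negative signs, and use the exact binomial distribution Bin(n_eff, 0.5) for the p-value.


Step 1: Discard zero differences. Original n = 9; n_eff = number of nonzero differences = 9.
Nonzero differences (with sign): +4, -8, -1, +6, +9, -1, +4, +8, +9
Step 2: Count signs: positive = 6, negative = 3.
Step 3: Under H0: P(positive) = 0.5, so the number of positives S ~ Bin(9, 0.5).
Step 4: Two-sided exact p-value = sum of Bin(9,0.5) probabilities at or below the observed probability = 0.507812.
Step 5: alpha = 0.1. fail to reject H0.

n_eff = 9, pos = 6, neg = 3, p = 0.507812, fail to reject H0.


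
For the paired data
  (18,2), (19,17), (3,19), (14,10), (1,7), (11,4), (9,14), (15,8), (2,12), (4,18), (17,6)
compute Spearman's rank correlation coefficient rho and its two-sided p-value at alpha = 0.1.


Step 1: Rank x and y separately (midranks; no ties here).
rank(x): 18->10, 19->11, 3->3, 14->7, 1->1, 11->6, 9->5, 15->8, 2->2, 4->4, 17->9
rank(y): 2->1, 17->9, 19->11, 10->6, 7->4, 4->2, 14->8, 8->5, 12->7, 18->10, 6->3
Step 2: d_i = R_x(i) - R_y(i); compute d_i^2.
  (10-1)^2=81, (11-9)^2=4, (3-11)^2=64, (7-6)^2=1, (1-4)^2=9, (6-2)^2=16, (5-8)^2=9, (8-5)^2=9, (2-7)^2=25, (4-10)^2=36, (9-3)^2=36
sum(d^2) = 290.
Step 3: rho = 1 - 6*290 / (11*(11^2 - 1)) = 1 - 1740/1320 = -0.318182.
Step 4: Under H0, t = rho * sqrt((n-2)/(1-rho^2)) = -1.0069 ~ t(9).
Step 5: Two-sided p-value from the t-distribution with 9 df = 0.340298.
Step 6: alpha = 0.1. fail to reject H0.

rho = -0.3182, p = 0.340298, fail to reject H0 at alpha = 0.1.


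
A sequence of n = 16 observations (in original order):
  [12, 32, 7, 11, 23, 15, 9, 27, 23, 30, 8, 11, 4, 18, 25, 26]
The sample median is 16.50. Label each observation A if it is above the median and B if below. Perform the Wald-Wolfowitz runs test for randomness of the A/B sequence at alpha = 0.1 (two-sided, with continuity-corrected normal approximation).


Step 1: Compute median = 16.50; label A = above, B = below.
Labels in order: BABBABBAAABBBAAA  (n_A = 8, n_B = 8)
Step 2: Count runs R = 8.
Step 3: Under H0 (random ordering), E[R] = 2*n_A*n_B/(n_A+n_B) + 1 = 2*8*8/16 + 1 = 9.0000.
        Var[R] = 2*n_A*n_B*(2*n_A*n_B - n_A - n_B) / ((n_A+n_B)^2 * (n_A+n_B-1)) = 14336/3840 = 3.7333.
        SD[R] = 1.9322.
Step 4: Continuity-corrected z = (R + 0.5 - E[R]) / SD[R] = (8 + 0.5 - 9.0000) / 1.9322 = -0.2588.
Step 5: Two-sided p-value via normal approximation = 2*(1 - Phi(|z|)) = 0.795809.
Step 6: alpha = 0.1. fail to reject H0.

R = 8, z = -0.2588, p = 0.795809, fail to reject H0.


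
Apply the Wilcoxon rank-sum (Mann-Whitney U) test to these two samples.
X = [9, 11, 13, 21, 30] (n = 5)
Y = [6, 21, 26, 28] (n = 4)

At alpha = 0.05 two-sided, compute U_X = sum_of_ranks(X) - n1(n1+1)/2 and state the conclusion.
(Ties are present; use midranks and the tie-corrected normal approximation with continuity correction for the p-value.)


Step 1: Combine and sort all 9 observations; assign midranks.
sorted (value, group): (6,Y), (9,X), (11,X), (13,X), (21,X), (21,Y), (26,Y), (28,Y), (30,X)
ranks: 6->1, 9->2, 11->3, 13->4, 21->5.5, 21->5.5, 26->7, 28->8, 30->9
Step 2: Rank sum for X: R1 = 2 + 3 + 4 + 5.5 + 9 = 23.5.
Step 3: U_X = R1 - n1(n1+1)/2 = 23.5 - 5*6/2 = 23.5 - 15 = 8.5.
       U_Y = n1*n2 - U_X = 20 - 8.5 = 11.5.
Step 4: Ties are present, so use the tie-corrected normal approximation (with continuity correction) for the p-value.
Step 5: p-value = 0.805701; compare to alpha = 0.05. fail to reject H0.

U_X = 8.5, p = 0.805701, fail to reject H0 at alpha = 0.05.


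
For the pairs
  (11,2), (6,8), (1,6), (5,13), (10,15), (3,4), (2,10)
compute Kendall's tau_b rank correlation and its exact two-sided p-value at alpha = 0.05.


Step 1: Enumerate the 21 unordered pairs (i,j) with i<j and classify each by sign(x_j-x_i) * sign(y_j-y_i).
  (1,2):dx=-5,dy=+6->D; (1,3):dx=-10,dy=+4->D; (1,4):dx=-6,dy=+11->D; (1,5):dx=-1,dy=+13->D
  (1,6):dx=-8,dy=+2->D; (1,7):dx=-9,dy=+8->D; (2,3):dx=-5,dy=-2->C; (2,4):dx=-1,dy=+5->D
  (2,5):dx=+4,dy=+7->C; (2,6):dx=-3,dy=-4->C; (2,7):dx=-4,dy=+2->D; (3,4):dx=+4,dy=+7->C
  (3,5):dx=+9,dy=+9->C; (3,6):dx=+2,dy=-2->D; (3,7):dx=+1,dy=+4->C; (4,5):dx=+5,dy=+2->C
  (4,6):dx=-2,dy=-9->C; (4,7):dx=-3,dy=-3->C; (5,6):dx=-7,dy=-11->C; (5,7):dx=-8,dy=-5->C
  (6,7):dx=-1,dy=+6->D
Step 2: C = 11, D = 10, total pairs = 21.
Step 3: tau = (C - D)/(n(n-1)/2) = (11 - 10)/21 = 0.047619.
Step 4: Exact two-sided p-value (enumerate n! = 5040 permutations of y under H0): p = 1.000000.
Step 5: alpha = 0.05. fail to reject H0.

tau_b = 0.0476 (C=11, D=10), p = 1.000000, fail to reject H0.


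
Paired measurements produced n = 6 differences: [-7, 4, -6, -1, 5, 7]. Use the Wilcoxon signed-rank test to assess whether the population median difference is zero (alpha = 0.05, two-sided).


Step 1: Drop any zero differences (none here) and take |d_i|.
|d| = [7, 4, 6, 1, 5, 7]
Step 2: Midrank |d_i| (ties get averaged ranks).
ranks: |7|->5.5, |4|->2, |6|->4, |1|->1, |5|->3, |7|->5.5
Step 3: Attach original signs; sum ranks with positive sign and with negative sign.
W+ = 2 + 3 + 5.5 = 10.5
W- = 5.5 + 4 + 1 = 10.5
(Check: W+ + W- = 21 should equal n(n+1)/2 = 21.)
Step 4: Test statistic W = min(W+, W-) = 10.5.
Step 5: Ties in |d|, so use the tie-corrected normal approximation.
        E[W] = n(n+1)/4 = 6*7/4 = 10.5.
        Tie groups: |d|=7 (t=2); sum(t^3 - t) = 6.
        Var[W] = n(n+1)(2n+1)/24 - sum(t^3-t)/48 = 546/24 - 6/48 = 22.625.
        z = (W - E[W]) / sqrt(Var[W]) = (10.5 - 10.5) / 4.7566 = 0.0000.
        Two-sided p = 2*Phi(z) = 1.000000.
Step 6: alpha = 0.05. fail to reject H0.

W+ = 10.5, W- = 10.5, W = min = 10.5, p = 1.000000, fail to reject H0.


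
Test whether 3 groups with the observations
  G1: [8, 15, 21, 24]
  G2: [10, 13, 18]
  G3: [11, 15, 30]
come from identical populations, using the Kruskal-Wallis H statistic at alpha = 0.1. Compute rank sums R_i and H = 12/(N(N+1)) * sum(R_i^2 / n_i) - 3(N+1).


Step 1: Combine all N = 10 observations and assign midranks.
sorted (value, group, rank): (8,G1,1), (10,G2,2), (11,G3,3), (13,G2,4), (15,G1,5.5), (15,G3,5.5), (18,G2,7), (21,G1,8), (24,G1,9), (30,G3,10)
Step 2: Sum ranks within each group.
R_1 = 23.5 (n_1 = 4)
R_2 = 13 (n_2 = 3)
R_3 = 18.5 (n_3 = 3)
Step 3: H = 12/(N(N+1)) * sum(R_i^2/n_i) - 3(N+1)
     = 12/(10*11) * (23.5^2/4 + 13^2/3 + 18.5^2/3) - 3*11
     = 0.109091 * 308.479 - 33
     = 0.652273.
Step 4: Ties present; correction factor C = 1 - 6/(10^3 - 10) = 0.993939. Corrected H = 0.652273 / 0.993939 = 0.656250.
Step 5: Under H0, H ~ chi^2(2); p-value = 0.720273.
Step 6: alpha = 0.1. fail to reject H0.

H = 0.6563, df = 2, p = 0.720273, fail to reject H0.


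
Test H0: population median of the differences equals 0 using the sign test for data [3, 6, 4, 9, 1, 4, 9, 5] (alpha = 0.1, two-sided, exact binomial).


Step 1: Discard zero differences. Original n = 8; n_eff = number of nonzero differences = 8.
Nonzero differences (with sign): +3, +6, +4, +9, +1, +4, +9, +5
Step 2: Count signs: positive = 8, negative = 0.
Step 3: Under H0: P(positive) = 0.5, so the number of positives S ~ Bin(8, 0.5).
Step 4: Two-sided exact p-value = sum of Bin(8,0.5) probabilities at or below the observed probability = 0.007812.
Step 5: alpha = 0.1. reject H0.

n_eff = 8, pos = 8, neg = 0, p = 0.007812, reject H0.


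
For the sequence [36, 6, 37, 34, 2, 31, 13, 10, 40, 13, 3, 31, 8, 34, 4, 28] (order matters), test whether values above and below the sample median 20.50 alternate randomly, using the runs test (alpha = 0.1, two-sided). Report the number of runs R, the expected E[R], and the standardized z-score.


Step 1: Compute median = 20.50; label A = above, B = below.
Labels in order: ABAABABBABBABABA  (n_A = 8, n_B = 8)
Step 2: Count runs R = 13.
Step 3: Under H0 (random ordering), E[R] = 2*n_A*n_B/(n_A+n_B) + 1 = 2*8*8/16 + 1 = 9.0000.
        Var[R] = 2*n_A*n_B*(2*n_A*n_B - n_A - n_B) / ((n_A+n_B)^2 * (n_A+n_B-1)) = 14336/3840 = 3.7333.
        SD[R] = 1.9322.
Step 4: Continuity-corrected z = (R - 0.5 - E[R]) / SD[R] = (13 - 0.5 - 9.0000) / 1.9322 = 1.8114.
Step 5: Two-sided p-value via normal approximation = 2*(1 - Phi(|z|)) = 0.070076.
Step 6: alpha = 0.1. reject H0.

R = 13, z = 1.8114, p = 0.070076, reject H0.


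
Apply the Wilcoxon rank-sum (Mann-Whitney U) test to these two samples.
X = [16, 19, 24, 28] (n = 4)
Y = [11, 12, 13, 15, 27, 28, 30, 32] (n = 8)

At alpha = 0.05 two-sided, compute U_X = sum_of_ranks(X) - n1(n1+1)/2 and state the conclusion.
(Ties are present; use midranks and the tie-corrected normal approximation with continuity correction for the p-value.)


Step 1: Combine and sort all 12 observations; assign midranks.
sorted (value, group): (11,Y), (12,Y), (13,Y), (15,Y), (16,X), (19,X), (24,X), (27,Y), (28,X), (28,Y), (30,Y), (32,Y)
ranks: 11->1, 12->2, 13->3, 15->4, 16->5, 19->6, 24->7, 27->8, 28->9.5, 28->9.5, 30->11, 32->12
Step 2: Rank sum for X: R1 = 5 + 6 + 7 + 9.5 = 27.5.
Step 3: U_X = R1 - n1(n1+1)/2 = 27.5 - 4*5/2 = 27.5 - 10 = 17.5.
       U_Y = n1*n2 - U_X = 32 - 17.5 = 14.5.
Step 4: Ties are present, so use the tie-corrected normal approximation (with continuity correction) for the p-value.
Step 5: p-value = 0.864901; compare to alpha = 0.05. fail to reject H0.

U_X = 17.5, p = 0.864901, fail to reject H0 at alpha = 0.05.


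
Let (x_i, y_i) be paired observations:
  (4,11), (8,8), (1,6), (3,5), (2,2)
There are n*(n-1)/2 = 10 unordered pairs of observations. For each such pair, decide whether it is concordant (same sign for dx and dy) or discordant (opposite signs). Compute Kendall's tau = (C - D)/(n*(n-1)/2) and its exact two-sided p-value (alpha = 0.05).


Step 1: Enumerate the 10 unordered pairs (i,j) with i<j and classify each by sign(x_j-x_i) * sign(y_j-y_i).
  (1,2):dx=+4,dy=-3->D; (1,3):dx=-3,dy=-5->C; (1,4):dx=-1,dy=-6->C; (1,5):dx=-2,dy=-9->C
  (2,3):dx=-7,dy=-2->C; (2,4):dx=-5,dy=-3->C; (2,5):dx=-6,dy=-6->C; (3,4):dx=+2,dy=-1->D
  (3,5):dx=+1,dy=-4->D; (4,5):dx=-1,dy=-3->C
Step 2: C = 7, D = 3, total pairs = 10.
Step 3: tau = (C - D)/(n(n-1)/2) = (7 - 3)/10 = 0.400000.
Step 4: Exact two-sided p-value (enumerate n! = 120 permutations of y under H0): p = 0.483333.
Step 5: alpha = 0.05. fail to reject H0.

tau_b = 0.4000 (C=7, D=3), p = 0.483333, fail to reject H0.


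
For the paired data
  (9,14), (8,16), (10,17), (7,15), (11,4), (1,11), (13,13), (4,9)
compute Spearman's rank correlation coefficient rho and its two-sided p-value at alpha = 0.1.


Step 1: Rank x and y separately (midranks; no ties here).
rank(x): 9->5, 8->4, 10->6, 7->3, 11->7, 1->1, 13->8, 4->2
rank(y): 14->5, 16->7, 17->8, 15->6, 4->1, 11->3, 13->4, 9->2
Step 2: d_i = R_x(i) - R_y(i); compute d_i^2.
  (5-5)^2=0, (4-7)^2=9, (6-8)^2=4, (3-6)^2=9, (7-1)^2=36, (1-3)^2=4, (8-4)^2=16, (2-2)^2=0
sum(d^2) = 78.
Step 3: rho = 1 - 6*78 / (8*(8^2 - 1)) = 1 - 468/504 = 0.071429.
Step 4: Under H0, t = rho * sqrt((n-2)/(1-rho^2)) = 0.1754 ~ t(6).
Step 5: Two-sided p-value from the t-distribution with 6 df = 0.866526.
Step 6: alpha = 0.1. fail to reject H0.

rho = 0.0714, p = 0.866526, fail to reject H0 at alpha = 0.1.


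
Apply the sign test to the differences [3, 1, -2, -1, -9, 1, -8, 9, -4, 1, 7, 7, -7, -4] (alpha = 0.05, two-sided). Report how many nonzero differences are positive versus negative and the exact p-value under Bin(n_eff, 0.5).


Step 1: Discard zero differences. Original n = 14; n_eff = number of nonzero differences = 14.
Nonzero differences (with sign): +3, +1, -2, -1, -9, +1, -8, +9, -4, +1, +7, +7, -7, -4
Step 2: Count signs: positive = 7, negative = 7.
Step 3: Under H0: P(positive) = 0.5, so the number of positives S ~ Bin(14, 0.5).
Step 4: Two-sided exact p-value = sum of Bin(14,0.5) probabilities at or below the observed probability = 1.000000.
Step 5: alpha = 0.05. fail to reject H0.

n_eff = 14, pos = 7, neg = 7, p = 1.000000, fail to reject H0.


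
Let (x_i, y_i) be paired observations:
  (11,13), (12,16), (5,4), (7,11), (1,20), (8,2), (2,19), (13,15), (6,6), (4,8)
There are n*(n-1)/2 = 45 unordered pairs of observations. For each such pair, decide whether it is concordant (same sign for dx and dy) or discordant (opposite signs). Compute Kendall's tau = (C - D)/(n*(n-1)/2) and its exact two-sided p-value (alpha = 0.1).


Step 1: Enumerate the 45 unordered pairs (i,j) with i<j and classify each by sign(x_j-x_i) * sign(y_j-y_i).
  (1,2):dx=+1,dy=+3->C; (1,3):dx=-6,dy=-9->C; (1,4):dx=-4,dy=-2->C; (1,5):dx=-10,dy=+7->D
  (1,6):dx=-3,dy=-11->C; (1,7):dx=-9,dy=+6->D; (1,8):dx=+2,dy=+2->C; (1,9):dx=-5,dy=-7->C
  (1,10):dx=-7,dy=-5->C; (2,3):dx=-7,dy=-12->C; (2,4):dx=-5,dy=-5->C; (2,5):dx=-11,dy=+4->D
  (2,6):dx=-4,dy=-14->C; (2,7):dx=-10,dy=+3->D; (2,8):dx=+1,dy=-1->D; (2,9):dx=-6,dy=-10->C
  (2,10):dx=-8,dy=-8->C; (3,4):dx=+2,dy=+7->C; (3,5):dx=-4,dy=+16->D; (3,6):dx=+3,dy=-2->D
  (3,7):dx=-3,dy=+15->D; (3,8):dx=+8,dy=+11->C; (3,9):dx=+1,dy=+2->C; (3,10):dx=-1,dy=+4->D
  (4,5):dx=-6,dy=+9->D; (4,6):dx=+1,dy=-9->D; (4,7):dx=-5,dy=+8->D; (4,8):dx=+6,dy=+4->C
  (4,9):dx=-1,dy=-5->C; (4,10):dx=-3,dy=-3->C; (5,6):dx=+7,dy=-18->D; (5,7):dx=+1,dy=-1->D
  (5,8):dx=+12,dy=-5->D; (5,9):dx=+5,dy=-14->D; (5,10):dx=+3,dy=-12->D; (6,7):dx=-6,dy=+17->D
  (6,8):dx=+5,dy=+13->C; (6,9):dx=-2,dy=+4->D; (6,10):dx=-4,dy=+6->D; (7,8):dx=+11,dy=-4->D
  (7,9):dx=+4,dy=-13->D; (7,10):dx=+2,dy=-11->D; (8,9):dx=-7,dy=-9->C; (8,10):dx=-9,dy=-7->C
  (9,10):dx=-2,dy=+2->D
Step 2: C = 21, D = 24, total pairs = 45.
Step 3: tau = (C - D)/(n(n-1)/2) = (21 - 24)/45 = -0.066667.
Step 4: Exact two-sided p-value (enumerate n! = 3628800 permutations of y under H0): p = 0.861801.
Step 5: alpha = 0.1. fail to reject H0.

tau_b = -0.0667 (C=21, D=24), p = 0.861801, fail to reject H0.


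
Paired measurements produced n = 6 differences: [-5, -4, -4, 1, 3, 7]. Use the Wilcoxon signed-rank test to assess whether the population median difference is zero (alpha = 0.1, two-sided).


Step 1: Drop any zero differences (none here) and take |d_i|.
|d| = [5, 4, 4, 1, 3, 7]
Step 2: Midrank |d_i| (ties get averaged ranks).
ranks: |5|->5, |4|->3.5, |4|->3.5, |1|->1, |3|->2, |7|->6
Step 3: Attach original signs; sum ranks with positive sign and with negative sign.
W+ = 1 + 2 + 6 = 9
W- = 5 + 3.5 + 3.5 = 12
(Check: W+ + W- = 21 should equal n(n+1)/2 = 21.)
Step 4: Test statistic W = min(W+, W-) = 9.
Step 5: Ties in |d|, so use the tie-corrected normal approximation.
        E[W] = n(n+1)/4 = 6*7/4 = 10.5.
        Tie groups: |d|=4 (t=2); sum(t^3 - t) = 6.
        Var[W] = n(n+1)(2n+1)/24 - sum(t^3-t)/48 = 546/24 - 6/48 = 22.625.
        z = (W - E[W]) / sqrt(Var[W]) = (9 - 10.5) / 4.7566 = -0.3154.
        Two-sided p = 2*Phi(z) = 0.752494.
Step 6: alpha = 0.1. fail to reject H0.

W+ = 9, W- = 12, W = min = 9, p = 0.752494, fail to reject H0.


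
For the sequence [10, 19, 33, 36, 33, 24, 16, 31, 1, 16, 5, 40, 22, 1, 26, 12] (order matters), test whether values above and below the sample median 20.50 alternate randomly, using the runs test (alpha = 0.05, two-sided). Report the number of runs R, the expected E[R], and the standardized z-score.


Step 1: Compute median = 20.50; label A = above, B = below.
Labels in order: BBAAAABABBBAABAB  (n_A = 8, n_B = 8)
Step 2: Count runs R = 9.
Step 3: Under H0 (random ordering), E[R] = 2*n_A*n_B/(n_A+n_B) + 1 = 2*8*8/16 + 1 = 9.0000.
        Var[R] = 2*n_A*n_B*(2*n_A*n_B - n_A - n_B) / ((n_A+n_B)^2 * (n_A+n_B-1)) = 14336/3840 = 3.7333.
        SD[R] = 1.9322.
Step 4: R = E[R], so z = 0 with no continuity correction.
Step 5: Two-sided p-value via normal approximation = 2*(1 - Phi(|z|)) = 1.000000.
Step 6: alpha = 0.05. fail to reject H0.

R = 9, z = 0.0000, p = 1.000000, fail to reject H0.


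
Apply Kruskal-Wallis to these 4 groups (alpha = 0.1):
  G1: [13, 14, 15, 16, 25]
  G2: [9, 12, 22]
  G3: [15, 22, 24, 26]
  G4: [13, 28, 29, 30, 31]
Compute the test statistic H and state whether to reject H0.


Step 1: Combine all N = 17 observations and assign midranks.
sorted (value, group, rank): (9,G2,1), (12,G2,2), (13,G1,3.5), (13,G4,3.5), (14,G1,5), (15,G1,6.5), (15,G3,6.5), (16,G1,8), (22,G2,9.5), (22,G3,9.5), (24,G3,11), (25,G1,12), (26,G3,13), (28,G4,14), (29,G4,15), (30,G4,16), (31,G4,17)
Step 2: Sum ranks within each group.
R_1 = 35 (n_1 = 5)
R_2 = 12.5 (n_2 = 3)
R_3 = 40 (n_3 = 4)
R_4 = 65.5 (n_4 = 5)
Step 3: H = 12/(N(N+1)) * sum(R_i^2/n_i) - 3(N+1)
     = 12/(17*18) * (35^2/5 + 12.5^2/3 + 40^2/4 + 65.5^2/5) - 3*18
     = 0.039216 * 1555.13 - 54
     = 6.985621.
Step 4: Ties present; correction factor C = 1 - 18/(17^3 - 17) = 0.996324. Corrected H = 6.985621 / 0.996324 = 7.011398.
Step 5: Under H0, H ~ chi^2(3); p-value = 0.071535.
Step 6: alpha = 0.1. reject H0.

H = 7.0114, df = 3, p = 0.071535, reject H0.


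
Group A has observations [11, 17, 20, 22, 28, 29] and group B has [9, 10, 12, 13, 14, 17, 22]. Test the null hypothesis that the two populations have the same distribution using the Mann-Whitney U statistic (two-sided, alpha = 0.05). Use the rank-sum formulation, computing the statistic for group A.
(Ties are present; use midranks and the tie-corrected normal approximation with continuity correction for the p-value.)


Step 1: Combine and sort all 13 observations; assign midranks.
sorted (value, group): (9,Y), (10,Y), (11,X), (12,Y), (13,Y), (14,Y), (17,X), (17,Y), (20,X), (22,X), (22,Y), (28,X), (29,X)
ranks: 9->1, 10->2, 11->3, 12->4, 13->5, 14->6, 17->7.5, 17->7.5, 20->9, 22->10.5, 22->10.5, 28->12, 29->13
Step 2: Rank sum for X: R1 = 3 + 7.5 + 9 + 10.5 + 12 + 13 = 55.
Step 3: U_X = R1 - n1(n1+1)/2 = 55 - 6*7/2 = 55 - 21 = 34.
       U_Y = n1*n2 - U_X = 42 - 34 = 8.
Step 4: Ties are present, so use the tie-corrected normal approximation (with continuity correction) for the p-value.
Step 5: p-value = 0.073351; compare to alpha = 0.05. fail to reject H0.

U_X = 34, p = 0.073351, fail to reject H0 at alpha = 0.05.


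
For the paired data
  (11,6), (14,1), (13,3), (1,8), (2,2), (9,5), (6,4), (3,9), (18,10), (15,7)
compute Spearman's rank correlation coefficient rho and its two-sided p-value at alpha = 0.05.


Step 1: Rank x and y separately (midranks; no ties here).
rank(x): 11->6, 14->8, 13->7, 1->1, 2->2, 9->5, 6->4, 3->3, 18->10, 15->9
rank(y): 6->6, 1->1, 3->3, 8->8, 2->2, 5->5, 4->4, 9->9, 10->10, 7->7
Step 2: d_i = R_x(i) - R_y(i); compute d_i^2.
  (6-6)^2=0, (8-1)^2=49, (7-3)^2=16, (1-8)^2=49, (2-2)^2=0, (5-5)^2=0, (4-4)^2=0, (3-9)^2=36, (10-10)^2=0, (9-7)^2=4
sum(d^2) = 154.
Step 3: rho = 1 - 6*154 / (10*(10^2 - 1)) = 1 - 924/990 = 0.066667.
Step 4: Under H0, t = rho * sqrt((n-2)/(1-rho^2)) = 0.1890 ~ t(8).
Step 5: Two-sided p-value from the t-distribution with 8 df = 0.854813.
Step 6: alpha = 0.05. fail to reject H0.

rho = 0.0667, p = 0.854813, fail to reject H0 at alpha = 0.05.


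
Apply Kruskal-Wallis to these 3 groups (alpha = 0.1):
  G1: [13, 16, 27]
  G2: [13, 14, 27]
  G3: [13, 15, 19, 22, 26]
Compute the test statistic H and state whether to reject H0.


Step 1: Combine all N = 11 observations and assign midranks.
sorted (value, group, rank): (13,G1,2), (13,G2,2), (13,G3,2), (14,G2,4), (15,G3,5), (16,G1,6), (19,G3,7), (22,G3,8), (26,G3,9), (27,G1,10.5), (27,G2,10.5)
Step 2: Sum ranks within each group.
R_1 = 18.5 (n_1 = 3)
R_2 = 16.5 (n_2 = 3)
R_3 = 31 (n_3 = 5)
Step 3: H = 12/(N(N+1)) * sum(R_i^2/n_i) - 3(N+1)
     = 12/(11*12) * (18.5^2/3 + 16.5^2/3 + 31^2/5) - 3*12
     = 0.090909 * 397.033 - 36
     = 0.093939.
Step 4: Ties present; correction factor C = 1 - 30/(11^3 - 11) = 0.977273. Corrected H = 0.093939 / 0.977273 = 0.096124.
Step 5: Under H0, H ~ chi^2(2); p-value = 0.953075.
Step 6: alpha = 0.1. fail to reject H0.

H = 0.0961, df = 2, p = 0.953075, fail to reject H0.
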